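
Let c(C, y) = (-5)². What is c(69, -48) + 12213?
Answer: 12238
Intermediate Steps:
c(C, y) = 25
c(69, -48) + 12213 = 25 + 12213 = 12238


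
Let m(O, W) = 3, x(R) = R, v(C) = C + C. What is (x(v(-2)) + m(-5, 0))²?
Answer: 1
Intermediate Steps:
v(C) = 2*C
(x(v(-2)) + m(-5, 0))² = (2*(-2) + 3)² = (-4 + 3)² = (-1)² = 1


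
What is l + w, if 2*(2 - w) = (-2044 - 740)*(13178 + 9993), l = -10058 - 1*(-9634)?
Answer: 32253610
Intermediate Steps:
l = -424 (l = -10058 + 9634 = -424)
w = 32254034 (w = 2 - (-2044 - 740)*(13178 + 9993)/2 = 2 - (-1392)*23171 = 2 - 1/2*(-64508064) = 2 + 32254032 = 32254034)
l + w = -424 + 32254034 = 32253610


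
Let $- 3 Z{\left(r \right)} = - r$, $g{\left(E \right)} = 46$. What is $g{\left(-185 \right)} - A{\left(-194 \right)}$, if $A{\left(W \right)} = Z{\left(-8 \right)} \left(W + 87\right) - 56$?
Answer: $- \frac{550}{3} \approx -183.33$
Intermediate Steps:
$Z{\left(r \right)} = \frac{r}{3}$ ($Z{\left(r \right)} = - \frac{\left(-1\right) r}{3} = \frac{r}{3}$)
$A{\left(W \right)} = -288 - \frac{8 W}{3}$ ($A{\left(W \right)} = \frac{1}{3} \left(-8\right) \left(W + 87\right) - 56 = - \frac{8 \left(87 + W\right)}{3} - 56 = \left(-232 - \frac{8 W}{3}\right) - 56 = -288 - \frac{8 W}{3}$)
$g{\left(-185 \right)} - A{\left(-194 \right)} = 46 - \left(-288 - - \frac{1552}{3}\right) = 46 - \left(-288 + \frac{1552}{3}\right) = 46 - \frac{688}{3} = - \frac{550}{3}$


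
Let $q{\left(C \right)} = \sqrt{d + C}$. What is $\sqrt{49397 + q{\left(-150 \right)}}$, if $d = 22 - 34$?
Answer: $\sqrt{49397 + 9 i \sqrt{2}} \approx 222.25 + 0.029 i$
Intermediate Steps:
$d = -12$ ($d = 22 - 34 = -12$)
$q{\left(C \right)} = \sqrt{-12 + C}$
$\sqrt{49397 + q{\left(-150 \right)}} = \sqrt{49397 + \sqrt{-12 - 150}} = \sqrt{49397 + \sqrt{-162}} = \sqrt{49397 + 9 i \sqrt{2}}$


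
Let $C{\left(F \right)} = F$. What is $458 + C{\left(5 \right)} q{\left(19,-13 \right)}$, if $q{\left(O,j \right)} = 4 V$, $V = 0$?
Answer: $458$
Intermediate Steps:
$q{\left(O,j \right)} = 0$ ($q{\left(O,j \right)} = 4 \cdot 0 = 0$)
$458 + C{\left(5 \right)} q{\left(19,-13 \right)} = 458 + 5 \cdot 0 = 458 + 0 = 458$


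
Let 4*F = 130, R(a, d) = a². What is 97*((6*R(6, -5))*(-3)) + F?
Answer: -125647/2 ≈ -62824.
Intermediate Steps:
F = 65/2 (F = (¼)*130 = 65/2 ≈ 32.500)
97*((6*R(6, -5))*(-3)) + F = 97*((6*6²)*(-3)) + 65/2 = 97*((6*36)*(-3)) + 65/2 = 97*(216*(-3)) + 65/2 = 97*(-648) + 65/2 = -62856 + 65/2 = -125647/2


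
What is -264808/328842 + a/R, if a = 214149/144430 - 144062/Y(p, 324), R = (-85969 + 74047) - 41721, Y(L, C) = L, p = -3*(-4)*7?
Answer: -88409009003156/114322362770385 ≈ -0.77333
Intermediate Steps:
p = 84 (p = 12*7 = 84)
R = -53643 (R = -11922 - 41721 = -53643)
a = -199893136/116655 (a = 214149/144430 - 144062/84 = 214149*(1/144430) - 144062*1/84 = 16473/11110 - 72031/42 = -199893136/116655 ≈ -1713.5)
-264808/328842 + a/R = -264808/328842 - 199893136/116655/(-53643) = -264808*1/328842 - 199893136/116655*(-1/53643) = -132404/164421 + 199893136/6257724165 = -88409009003156/114322362770385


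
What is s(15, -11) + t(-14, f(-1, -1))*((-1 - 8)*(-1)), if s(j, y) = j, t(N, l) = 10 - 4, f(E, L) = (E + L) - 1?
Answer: 69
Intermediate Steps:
f(E, L) = -1 + E + L
t(N, l) = 6
s(15, -11) + t(-14, f(-1, -1))*((-1 - 8)*(-1)) = 15 + 6*((-1 - 8)*(-1)) = 15 + 6*(-9*(-1)) = 15 + 6*9 = 15 + 54 = 69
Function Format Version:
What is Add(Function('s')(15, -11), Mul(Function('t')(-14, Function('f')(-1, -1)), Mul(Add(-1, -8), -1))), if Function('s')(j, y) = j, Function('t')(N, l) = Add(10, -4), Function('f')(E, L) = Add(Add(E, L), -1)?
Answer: 69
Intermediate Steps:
Function('f')(E, L) = Add(-1, E, L)
Function('t')(N, l) = 6
Add(Function('s')(15, -11), Mul(Function('t')(-14, Function('f')(-1, -1)), Mul(Add(-1, -8), -1))) = Add(15, Mul(6, Mul(Add(-1, -8), -1))) = Add(15, Mul(6, Mul(-9, -1))) = Add(15, Mul(6, 9)) = Add(15, 54) = 69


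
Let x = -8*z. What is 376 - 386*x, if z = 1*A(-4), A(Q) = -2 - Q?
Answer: 6552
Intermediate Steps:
z = 2 (z = 1*(-2 - 1*(-4)) = 1*(-2 + 4) = 1*2 = 2)
x = -16 (x = -8*2 = -16)
376 - 386*x = 376 - 386*(-16) = 376 + 6176 = 6552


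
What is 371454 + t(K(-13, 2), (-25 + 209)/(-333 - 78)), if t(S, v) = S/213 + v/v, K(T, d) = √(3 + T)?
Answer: 371455 + I*√10/213 ≈ 3.7146e+5 + 0.014846*I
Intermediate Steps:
t(S, v) = 1 + S/213 (t(S, v) = S*(1/213) + 1 = S/213 + 1 = 1 + S/213)
371454 + t(K(-13, 2), (-25 + 209)/(-333 - 78)) = 371454 + (1 + √(3 - 13)/213) = 371454 + (1 + √(-10)/213) = 371454 + (1 + (I*√10)/213) = 371454 + (1 + I*√10/213) = 371455 + I*√10/213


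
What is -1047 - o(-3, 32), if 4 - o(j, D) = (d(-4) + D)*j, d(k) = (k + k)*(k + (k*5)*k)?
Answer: 677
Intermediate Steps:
d(k) = 2*k*(k + 5*k²) (d(k) = (2*k)*(k + (5*k)*k) = (2*k)*(k + 5*k²) = 2*k*(k + 5*k²))
o(j, D) = 4 - j*(-608 + D) (o(j, D) = 4 - ((-4)²*(2 + 10*(-4)) + D)*j = 4 - (16*(2 - 40) + D)*j = 4 - (16*(-38) + D)*j = 4 - (-608 + D)*j = 4 - j*(-608 + D))
-1047 - o(-3, 32) = -1047 - (4 + 608*(-3) - 1*32*(-3)) = -1047 - (4 - 1824 + 96) = -1047 - 1*(-1724) = -1047 + 1724 = 677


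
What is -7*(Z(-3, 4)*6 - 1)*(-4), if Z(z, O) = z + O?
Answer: 140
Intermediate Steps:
Z(z, O) = O + z
-7*(Z(-3, 4)*6 - 1)*(-4) = -7*((4 - 3)*6 - 1)*(-4) = -7*(1*6 - 1)*(-4) = -7*(6 - 1)*(-4) = -7*5*(-4) = -35*(-4) = 140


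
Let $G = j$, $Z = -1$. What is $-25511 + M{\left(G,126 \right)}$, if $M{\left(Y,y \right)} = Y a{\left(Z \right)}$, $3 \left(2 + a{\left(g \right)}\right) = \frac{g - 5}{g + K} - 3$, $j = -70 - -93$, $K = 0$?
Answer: $-25534$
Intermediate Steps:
$j = 23$ ($j = -70 + 93 = 23$)
$G = 23$
$a{\left(g \right)} = -3 + \frac{-5 + g}{3 g}$ ($a{\left(g \right)} = -2 + \frac{\frac{g - 5}{g + 0} - 3}{3} = -2 + \frac{\frac{-5 + g}{g} - 3}{3} = -2 + \frac{-3 + \frac{-5 + g}{g}}{3} = -2 - \left(1 - \frac{-5 + g}{3 g}\right) = -3 + \frac{-5 + g}{3 g}$)
$M{\left(Y,y \right)} = - Y$ ($M{\left(Y,y \right)} = Y \frac{-5 - -8}{3 \left(-1\right)} = Y \frac{1}{3} \left(-1\right) \left(-5 + 8\right) = Y \frac{1}{3} \left(-1\right) 3 = Y \left(-1\right) = - Y$)
$-25511 + M{\left(G,126 \right)} = -25511 - 23 = -25534$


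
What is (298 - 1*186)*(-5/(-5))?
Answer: 112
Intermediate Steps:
(298 - 1*186)*(-5/(-5)) = (298 - 186)*(-5*(-⅕)) = 112*1 = 112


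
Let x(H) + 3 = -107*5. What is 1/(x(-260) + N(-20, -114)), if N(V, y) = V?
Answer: -1/558 ≈ -0.0017921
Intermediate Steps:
x(H) = -538 (x(H) = -3 - 107*5 = -3 - 535 = -538)
1/(x(-260) + N(-20, -114)) = 1/(-538 - 20) = 1/(-558) = -1/558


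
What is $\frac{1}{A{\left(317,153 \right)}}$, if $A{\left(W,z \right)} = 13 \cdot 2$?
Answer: $\frac{1}{26} \approx 0.038462$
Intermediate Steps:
$A{\left(W,z \right)} = 26$
$\frac{1}{A{\left(317,153 \right)}} = \frac{1}{26}$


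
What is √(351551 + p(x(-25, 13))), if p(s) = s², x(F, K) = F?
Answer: 4*√22011 ≈ 593.44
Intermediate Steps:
√(351551 + p(x(-25, 13))) = √(351551 + (-25)²) = √(351551 + 625) = √352176 = 4*√22011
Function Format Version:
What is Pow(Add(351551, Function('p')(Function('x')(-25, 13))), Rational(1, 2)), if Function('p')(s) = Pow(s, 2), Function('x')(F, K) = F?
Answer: Mul(4, Pow(22011, Rational(1, 2))) ≈ 593.44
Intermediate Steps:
Pow(Add(351551, Function('p')(Function('x')(-25, 13))), Rational(1, 2)) = Pow(Add(351551, Pow(-25, 2)), Rational(1, 2)) = Pow(Add(351551, 625), Rational(1, 2)) = Pow(352176, Rational(1, 2)) = Mul(4, Pow(22011, Rational(1, 2)))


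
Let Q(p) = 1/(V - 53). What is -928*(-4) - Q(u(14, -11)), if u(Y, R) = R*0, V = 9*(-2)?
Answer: 263553/71 ≈ 3712.0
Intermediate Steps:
V = -18
u(Y, R) = 0
Q(p) = -1/71 (Q(p) = 1/(-18 - 53) = 1/(-71) = -1/71)
-928*(-4) - Q(u(14, -11)) = -928*(-4) - 1*(-1/71) = 3712 + 1/71 = 263553/71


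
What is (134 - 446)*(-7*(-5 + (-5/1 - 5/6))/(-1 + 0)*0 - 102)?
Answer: 31824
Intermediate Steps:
(134 - 446)*(-7*(-5 + (-5/1 - 5/6))/(-1 + 0)*0 - 102) = -312*(-7*(-5 + (-5*1 - 5*⅙))/(-1)*0 - 102) = -312*(-7*(-5 + (-5 - ⅚))*(-1)*0 - 102) = -312*(-7*(-5 - 35/6)*(-1)*0 - 102) = -312*(-(-455)*(-1)/6*0 - 102) = -312*(-7*65/6*0 - 102) = -312*(-455/6*0 - 102) = -312*(0 - 102) = -312*(-102) = 31824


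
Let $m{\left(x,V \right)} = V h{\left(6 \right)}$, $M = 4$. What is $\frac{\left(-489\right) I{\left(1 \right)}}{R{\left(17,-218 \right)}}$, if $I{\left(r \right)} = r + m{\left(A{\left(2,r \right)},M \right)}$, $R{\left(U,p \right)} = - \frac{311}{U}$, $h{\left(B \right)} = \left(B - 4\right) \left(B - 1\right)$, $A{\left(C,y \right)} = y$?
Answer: $\frac{340833}{311} \approx 1095.9$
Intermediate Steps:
$h{\left(B \right)} = \left(-1 + B\right) \left(-4 + B\right)$ ($h{\left(B \right)} = \left(-4 + B\right) \left(-1 + B\right) = \left(-1 + B\right) \left(-4 + B\right)$)
$m{\left(x,V \right)} = 10 V$ ($m{\left(x,V \right)} = V \left(4 + 6^{2} - 30\right) = V \left(4 + 36 - 30\right) = V 10 = 10 V$)
$I{\left(r \right)} = 40 + r$ ($I{\left(r \right)} = r + 10 \cdot 4 = r + 40 = 40 + r$)
$\frac{\left(-489\right) I{\left(1 \right)}}{R{\left(17,-218 \right)}} = \frac{\left(-489\right) \left(40 + 1\right)}{\left(-311\right) \frac{1}{17}} = \frac{\left(-489\right) 41}{\left(-311\right) \frac{1}{17}} = - \frac{20049}{- \frac{311}{17}} = \left(-20049\right) \left(- \frac{17}{311}\right) = \frac{340833}{311}$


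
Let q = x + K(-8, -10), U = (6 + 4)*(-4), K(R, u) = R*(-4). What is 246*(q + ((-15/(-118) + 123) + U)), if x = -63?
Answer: 756573/59 ≈ 12823.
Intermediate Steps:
K(R, u) = -4*R
U = -40 (U = 10*(-4) = -40)
q = -31 (q = -63 - 4*(-8) = -63 + 32 = -31)
246*(q + ((-15/(-118) + 123) + U)) = 246*(-31 + ((-15/(-118) + 123) - 40)) = 246*(-31 + ((-15*(-1/118) + 123) - 40)) = 246*(-31 + ((15/118 + 123) - 40)) = 246*(-31 + (14529/118 - 40)) = 246*(-31 + 9809/118) = 246*(6151/118) = 756573/59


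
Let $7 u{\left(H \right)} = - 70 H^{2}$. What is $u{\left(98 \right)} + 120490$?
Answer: $24450$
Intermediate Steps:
$u{\left(H \right)} = - 10 H^{2}$ ($u{\left(H \right)} = \frac{\left(-70\right) H^{2}}{7} = - 10 H^{2}$)
$u{\left(98 \right)} + 120490 = - 10 \cdot 98^{2} + 120490 = \left(-10\right) 9604 + 120490 = -96040 + 120490 = 24450$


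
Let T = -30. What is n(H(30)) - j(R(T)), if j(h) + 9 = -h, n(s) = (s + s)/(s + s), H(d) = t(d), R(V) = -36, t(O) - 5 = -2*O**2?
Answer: -26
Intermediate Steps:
t(O) = 5 - 2*O**2
H(d) = 5 - 2*d**2
n(s) = 1 (n(s) = (2*s)/((2*s)) = (2*s)*(1/(2*s)) = 1)
j(h) = -9 - h
n(H(30)) - j(R(T)) = 1 - (-9 - 1*(-36)) = 1 - (-9 + 36) = 1 - 1*27 = 1 - 27 = -26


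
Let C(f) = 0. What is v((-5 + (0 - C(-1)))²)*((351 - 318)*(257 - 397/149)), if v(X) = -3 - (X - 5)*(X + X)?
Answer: -1254319704/149 ≈ -8.4183e+6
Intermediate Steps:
v(X) = -3 - 2*X*(-5 + X) (v(X) = -3 - (-5 + X)*2*X = -3 - 2*X*(-5 + X))
v((-5 + (0 - C(-1)))²)*((351 - 318)*(257 - 397/149)) = (-3 - 2*(-5 + (0 - 1*0))⁴ + 10*(-5 + (0 - 1*0))²)*((351 - 318)*(257 - 397/149)) = (-3 - 2*(-5 + (0 + 0))⁴ + 10*(-5 + (0 + 0))²)*(33*(257 - 397*1/149)) = (-3 - 2*(-5 + 0)⁴ + 10*(-5 + 0)²)*(33*(257 - 397/149)) = (-3 - 2*((-5)²)² + 10*(-5)²)*(33*(37896/149)) = (-3 - 2*25² + 10*25)*(1250568/149) = (-3 - 2*625 + 250)*(1250568/149) = (-3 - 1250 + 250)*(1250568/149) = -1003*1250568/149 = -1254319704/149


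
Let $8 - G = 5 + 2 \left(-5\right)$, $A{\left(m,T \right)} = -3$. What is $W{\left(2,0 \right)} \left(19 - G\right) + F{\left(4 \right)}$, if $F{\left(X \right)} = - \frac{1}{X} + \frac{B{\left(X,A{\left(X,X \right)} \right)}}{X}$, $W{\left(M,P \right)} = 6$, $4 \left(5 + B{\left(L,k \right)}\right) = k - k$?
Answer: $\frac{69}{2} \approx 34.5$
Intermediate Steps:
$B{\left(L,k \right)} = -5$ ($B{\left(L,k \right)} = -5 + \frac{k - k}{4} = -5 + \frac{1}{4} \cdot 0 = -5 + 0 = -5$)
$G = 13$ ($G = 8 - \left(5 + 2 \left(-5\right)\right) = 8 - \left(5 - 10\right) = 8 - -5 = 8 + 5 = 13$)
$F{\left(X \right)} = - \frac{6}{X}$ ($F{\left(X \right)} = - \frac{1}{X} - \frac{5}{X} = - \frac{6}{X}$)
$W{\left(2,0 \right)} \left(19 - G\right) + F{\left(4 \right)} = 6 \left(19 - 13\right) - \frac{6}{4} = 6 \left(19 - 13\right) - \frac{3}{2} = 6 \cdot 6 - \frac{3}{2} = 36 - \frac{3}{2} = \frac{69}{2}$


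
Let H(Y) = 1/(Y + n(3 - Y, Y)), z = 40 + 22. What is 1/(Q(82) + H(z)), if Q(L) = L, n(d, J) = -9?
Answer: 53/4347 ≈ 0.012192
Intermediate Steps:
z = 62
H(Y) = 1/(-9 + Y) (H(Y) = 1/(Y - 9) = 1/(-9 + Y))
1/(Q(82) + H(z)) = 1/(82 + 1/(-9 + 62)) = 1/(82 + 1/53) = 1/(4347/53) = 53/4347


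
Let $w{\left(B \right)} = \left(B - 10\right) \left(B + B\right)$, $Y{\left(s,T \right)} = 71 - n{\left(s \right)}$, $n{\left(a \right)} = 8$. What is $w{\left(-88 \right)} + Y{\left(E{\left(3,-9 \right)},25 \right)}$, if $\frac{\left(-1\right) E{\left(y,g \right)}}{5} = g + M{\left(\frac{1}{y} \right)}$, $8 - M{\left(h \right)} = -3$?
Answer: $17311$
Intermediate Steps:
$M{\left(h \right)} = 11$ ($M{\left(h \right)} = 8 - -3 = 8 + 3 = 11$)
$E{\left(y,g \right)} = -55 - 5 g$ ($E{\left(y,g \right)} = - 5 \left(g + 11\right) = - 5 \left(11 + g\right) = -55 - 5 g$)
$Y{\left(s,T \right)} = 63$ ($Y{\left(s,T \right)} = 71 - 8 = 63$)
$w{\left(B \right)} = 2 B \left(-10 + B\right)$ ($w{\left(B \right)} = \left(-10 + B\right) 2 B = 2 B \left(-10 + B\right)$)
$w{\left(-88 \right)} + Y{\left(E{\left(3,-9 \right)},25 \right)} = 2 \left(-88\right) \left(-10 - 88\right) + 63 = 2 \left(-88\right) \left(-98\right) + 63 = 17248 + 63 = 17311$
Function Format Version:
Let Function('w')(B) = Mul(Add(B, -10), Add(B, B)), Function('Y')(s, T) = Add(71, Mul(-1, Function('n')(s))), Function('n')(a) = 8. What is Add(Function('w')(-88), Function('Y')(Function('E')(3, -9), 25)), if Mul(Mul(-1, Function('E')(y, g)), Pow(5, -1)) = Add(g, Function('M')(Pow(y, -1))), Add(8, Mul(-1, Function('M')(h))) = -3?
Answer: 17311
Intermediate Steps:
Function('M')(h) = 11 (Function('M')(h) = Add(8, Mul(-1, -3)) = Add(8, 3) = 11)
Function('E')(y, g) = Add(-55, Mul(-5, g)) (Function('E')(y, g) = Mul(-5, Add(g, 11)) = Mul(-5, Add(11, g)) = Add(-55, Mul(-5, g)))
Function('Y')(s, T) = 63 (Function('Y')(s, T) = Add(71, Mul(-1, 8)) = Add(71, -8) = 63)
Function('w')(B) = Mul(2, B, Add(-10, B)) (Function('w')(B) = Mul(Add(-10, B), Mul(2, B)) = Mul(2, B, Add(-10, B)))
Add(Function('w')(-88), Function('Y')(Function('E')(3, -9), 25)) = Add(Mul(2, -88, Add(-10, -88)), 63) = Add(Mul(2, -88, -98), 63) = Add(17248, 63) = 17311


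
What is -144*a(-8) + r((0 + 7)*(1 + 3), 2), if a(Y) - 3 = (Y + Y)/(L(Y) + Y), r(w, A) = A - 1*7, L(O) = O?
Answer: -581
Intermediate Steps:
r(w, A) = -7 + A (r(w, A) = A - 7 = -7 + A)
a(Y) = 4 (a(Y) = 3 + (Y + Y)/(Y + Y) = 3 + (2*Y)/((2*Y)) = 3 + (2*Y)*(1/(2*Y)) = 3 + 1 = 4)
-144*a(-8) + r((0 + 7)*(1 + 3), 2) = -144*4 + (-7 + 2) = -576 - 5 = -581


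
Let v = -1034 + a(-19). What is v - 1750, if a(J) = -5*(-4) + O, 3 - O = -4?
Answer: -2757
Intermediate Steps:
O = 7 (O = 3 - 1*(-4) = 3 + 4 = 7)
a(J) = 27 (a(J) = -5*(-4) + 7 = 20 + 7 = 27)
v = -1007 (v = -1034 + 27 = -1007)
v - 1750 = -1007 - 1750 = -2757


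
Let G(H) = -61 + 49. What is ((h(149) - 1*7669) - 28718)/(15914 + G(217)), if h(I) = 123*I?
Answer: -9030/7951 ≈ -1.1357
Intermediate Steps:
G(H) = -12
((h(149) - 1*7669) - 28718)/(15914 + G(217)) = ((123*149 - 1*7669) - 28718)/(15914 - 12) = ((18327 - 7669) - 28718)/15902 = (10658 - 28718)*(1/15902) = -18060*1/15902 = -9030/7951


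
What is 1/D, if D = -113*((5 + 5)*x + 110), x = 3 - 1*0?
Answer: -1/15820 ≈ -6.3211e-5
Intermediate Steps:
x = 3 (x = 3 + 0 = 3)
D = -15820 (D = -113*((5 + 5)*3 + 110) = -113*(10*3 + 110) = -113*(30 + 110) = -113*140 = -15820)
1/D = 1/(-15820) = -1/15820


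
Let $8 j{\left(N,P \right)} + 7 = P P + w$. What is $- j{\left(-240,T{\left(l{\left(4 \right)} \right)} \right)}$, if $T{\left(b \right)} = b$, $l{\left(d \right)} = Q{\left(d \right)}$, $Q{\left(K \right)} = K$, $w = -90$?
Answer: $\frac{81}{8} \approx 10.125$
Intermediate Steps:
$l{\left(d \right)} = d$
$j{\left(N,P \right)} = - \frac{97}{8} + \frac{P^{2}}{8}$ ($j{\left(N,P \right)} = - \frac{7}{8} + \frac{P P - 90}{8} = - \frac{7}{8} + \frac{P^{2} - 90}{8} = - \frac{7}{8} + \frac{-90 + P^{2}}{8} = - \frac{7}{8} + \left(- \frac{45}{4} + \frac{P^{2}}{8}\right) = - \frac{97}{8} + \frac{P^{2}}{8}$)
$- j{\left(-240,T{\left(l{\left(4 \right)} \right)} \right)} = - (- \frac{97}{8} + \frac{4^{2}}{8}) = - (- \frac{97}{8} + \frac{1}{8} \cdot 16) = - (- \frac{97}{8} + 2) = \left(-1\right) \left(- \frac{81}{8}\right) = \frac{81}{8}$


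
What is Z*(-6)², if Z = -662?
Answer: -23832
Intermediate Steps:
Z*(-6)² = -662*(-6)² = -662*36 = -23832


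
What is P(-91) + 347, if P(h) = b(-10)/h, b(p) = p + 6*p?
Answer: 4521/13 ≈ 347.77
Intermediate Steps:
b(p) = 7*p
P(h) = -70/h (P(h) = (7*(-10))/h = -70/h)
P(-91) + 347 = -70/(-91) + 347 = -70*(-1/91) + 347 = 10/13 + 347 = 4521/13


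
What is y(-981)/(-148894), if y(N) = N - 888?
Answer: 1869/148894 ≈ 0.012553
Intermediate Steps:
y(N) = -888 + N
y(-981)/(-148894) = (-888 - 981)/(-148894) = -1869*(-1/148894) = 1869/148894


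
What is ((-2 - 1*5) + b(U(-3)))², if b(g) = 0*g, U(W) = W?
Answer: 49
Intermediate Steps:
b(g) = 0
((-2 - 1*5) + b(U(-3)))² = ((-2 - 1*5) + 0)² = ((-2 - 5) + 0)² = (-7 + 0)² = (-7)² = 49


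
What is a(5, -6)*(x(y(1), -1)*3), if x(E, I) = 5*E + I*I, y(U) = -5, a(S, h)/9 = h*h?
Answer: -23328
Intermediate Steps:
a(S, h) = 9*h² (a(S, h) = 9*(h*h) = 9*h²)
x(E, I) = I² + 5*E (x(E, I) = 5*E + I² = I² + 5*E)
a(5, -6)*(x(y(1), -1)*3) = (9*(-6)²)*(((-1)² + 5*(-5))*3) = (9*36)*((1 - 25)*3) = 324*(-24*3) = 324*(-72) = -23328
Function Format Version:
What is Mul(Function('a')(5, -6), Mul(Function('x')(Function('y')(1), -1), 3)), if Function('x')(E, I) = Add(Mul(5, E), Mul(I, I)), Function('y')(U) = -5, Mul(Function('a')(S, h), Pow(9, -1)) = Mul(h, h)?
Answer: -23328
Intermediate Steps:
Function('a')(S, h) = Mul(9, Pow(h, 2)) (Function('a')(S, h) = Mul(9, Mul(h, h)) = Mul(9, Pow(h, 2)))
Function('x')(E, I) = Add(Pow(I, 2), Mul(5, E)) (Function('x')(E, I) = Add(Mul(5, E), Pow(I, 2)) = Add(Pow(I, 2), Mul(5, E)))
Mul(Function('a')(5, -6), Mul(Function('x')(Function('y')(1), -1), 3)) = Mul(Mul(9, Pow(-6, 2)), Mul(Add(Pow(-1, 2), Mul(5, -5)), 3)) = Mul(Mul(9, 36), Mul(Add(1, -25), 3)) = Mul(324, Mul(-24, 3)) = Mul(324, -72) = -23328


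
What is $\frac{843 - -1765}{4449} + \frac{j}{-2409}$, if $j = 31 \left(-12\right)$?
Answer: $\frac{2645900}{3572547} \approx 0.74062$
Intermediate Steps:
$j = -372$
$\frac{843 - -1765}{4449} + \frac{j}{-2409} = \frac{843 - -1765}{4449} - \frac{372}{-2409} = \left(843 + 1765\right) \frac{1}{4449} - - \frac{124}{803} = 2608 \cdot \frac{1}{4449} + \frac{124}{803} = \frac{2608}{4449} + \frac{124}{803} = \frac{2645900}{3572547}$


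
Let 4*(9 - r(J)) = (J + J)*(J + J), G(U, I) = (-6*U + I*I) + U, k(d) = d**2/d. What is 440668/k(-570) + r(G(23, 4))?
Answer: -3011054/285 ≈ -10565.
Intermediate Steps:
k(d) = d
G(U, I) = I**2 - 5*U (G(U, I) = (-6*U + I**2) + U = (I**2 - 6*U) + U = I**2 - 5*U)
r(J) = 9 - J**2 (r(J) = 9 - (J + J)*(J + J)/4 = 9 - 2*J*2*J/4 = 9 - J**2)
440668/k(-570) + r(G(23, 4)) = 440668/(-570) + (9 - (4**2 - 5*23)**2) = 440668*(-1/570) + (9 - (16 - 115)**2) = -220334/285 + (9 - 1*(-99)**2) = -220334/285 + (9 - 1*9801) = -220334/285 + (9 - 9801) = -220334/285 - 9792 = -3011054/285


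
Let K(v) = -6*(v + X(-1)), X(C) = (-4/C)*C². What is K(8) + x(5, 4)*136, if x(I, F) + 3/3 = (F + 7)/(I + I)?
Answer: -292/5 ≈ -58.400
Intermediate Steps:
X(C) = -4*C
x(I, F) = -1 + (7 + F)/(2*I) (x(I, F) = -1 + (F + 7)/(I + I) = -1 + (7 + F)/((2*I)) = -1 + (7 + F)*(1/(2*I)) = -1 + (7 + F)/(2*I))
K(v) = -24 - 6*v (K(v) = -6*(v - 4*(-1)) = -6*(v + 4) = -6*(4 + v) = -24 - 6*v)
K(8) + x(5, 4)*136 = (-24 - 6*8) + ((½)*(7 + 4 - 2*5)/5)*136 = (-24 - 48) + ((½)*(⅕)*(7 + 4 - 10))*136 = -72 + ((½)*(⅕)*1)*136 = -72 + (⅒)*136 = -72 + 68/5 = -292/5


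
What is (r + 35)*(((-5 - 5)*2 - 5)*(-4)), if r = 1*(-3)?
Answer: 3200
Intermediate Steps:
r = -3
(r + 35)*(((-5 - 5)*2 - 5)*(-4)) = (-3 + 35)*(((-5 - 5)*2 - 5)*(-4)) = 32*((-10*2 - 5)*(-4)) = 32*((-20 - 5)*(-4)) = 32*(-25*(-4)) = 32*100 = 3200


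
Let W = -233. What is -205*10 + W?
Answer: -2283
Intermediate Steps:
-205*10 + W = -205*10 - 233 = -2050 - 233 = -2283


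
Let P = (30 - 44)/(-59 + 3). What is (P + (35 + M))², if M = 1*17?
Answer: 43681/16 ≈ 2730.1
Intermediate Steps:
M = 17
P = ¼ (P = -14/(-56) = -14*(-1/56) = ¼ ≈ 0.25000)
(P + (35 + M))² = (¼ + (35 + 17))² = (¼ + 52)² = (209/4)² = 43681/16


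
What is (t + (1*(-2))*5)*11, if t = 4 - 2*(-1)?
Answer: -44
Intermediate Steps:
t = 6 (t = 4 + 2 = 6)
(t + (1*(-2))*5)*11 = (6 + (1*(-2))*5)*11 = (6 - 2*5)*11 = (6 - 10)*11 = -4*11 = -44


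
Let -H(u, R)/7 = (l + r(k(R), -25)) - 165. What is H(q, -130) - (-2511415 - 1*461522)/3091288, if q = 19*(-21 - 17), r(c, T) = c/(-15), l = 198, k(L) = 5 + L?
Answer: -2674319173/9273864 ≈ -288.37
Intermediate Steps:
r(c, T) = -c/15 (r(c, T) = c*(-1/15) = -c/15)
q = -722 (q = 19*(-38) = -722)
H(u, R) = -686/3 + 7*R/15 (H(u, R) = -7*((198 - (5 + R)/15) - 165) = -7*((198 + (-1/3 - R/15)) - 165) = -7*((593/3 - R/15) - 165) = -7*(98/3 - R/15) = -686/3 + 7*R/15)
H(q, -130) - (-2511415 - 1*461522)/3091288 = (-686/3 + (7/15)*(-130)) - (-2511415 - 1*461522)/3091288 = (-686/3 - 182/3) - (-2511415 - 461522)/3091288 = -868/3 - (-2972937)/3091288 = -868/3 - 1*(-2972937/3091288) = -868/3 + 2972937/3091288 = -2674319173/9273864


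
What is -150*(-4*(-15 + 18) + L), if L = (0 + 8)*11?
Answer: -11400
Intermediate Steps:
L = 88 (L = 8*11 = 88)
-150*(-4*(-15 + 18) + L) = -150*(-4*(-15 + 18) + 88) = -150*(-4*3 + 88) = -150*(-12 + 88) = -150*76 = -11400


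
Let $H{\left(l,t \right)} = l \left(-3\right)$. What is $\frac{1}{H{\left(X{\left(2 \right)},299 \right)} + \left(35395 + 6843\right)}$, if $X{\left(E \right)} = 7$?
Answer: $\frac{1}{42217} \approx 2.3687 \cdot 10^{-5}$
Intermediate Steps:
$H{\left(l,t \right)} = - 3 l$
$\frac{1}{H{\left(X{\left(2 \right)},299 \right)} + \left(35395 + 6843\right)} = \frac{1}{\left(-3\right) 7 + \left(35395 + 6843\right)} = \frac{1}{-21 + 42238} = \frac{1}{42217}$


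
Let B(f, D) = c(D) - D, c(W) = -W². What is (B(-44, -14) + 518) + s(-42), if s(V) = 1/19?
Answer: 6385/19 ≈ 336.05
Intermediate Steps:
s(V) = 1/19
B(f, D) = -D - D² (B(f, D) = -D² - D = -D - D²)
(B(-44, -14) + 518) + s(-42) = (-14*(-1 - 1*(-14)) + 518) + 1/19 = (-14*(-1 + 14) + 518) + 1/19 = (-14*13 + 518) + 1/19 = (-182 + 518) + 1/19 = 336 + 1/19 = 6385/19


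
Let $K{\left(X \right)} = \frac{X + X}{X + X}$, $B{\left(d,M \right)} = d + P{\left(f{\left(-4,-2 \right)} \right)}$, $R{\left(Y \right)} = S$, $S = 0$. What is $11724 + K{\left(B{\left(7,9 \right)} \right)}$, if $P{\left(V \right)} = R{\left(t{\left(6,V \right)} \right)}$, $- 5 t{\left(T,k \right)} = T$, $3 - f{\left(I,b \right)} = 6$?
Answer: $11725$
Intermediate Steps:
$f{\left(I,b \right)} = -3$ ($f{\left(I,b \right)} = 3 - 6 = -3$)
$t{\left(T,k \right)} = - \frac{T}{5}$
$R{\left(Y \right)} = 0$
$P{\left(V \right)} = 0$
$B{\left(d,M \right)} = d$ ($B{\left(d,M \right)} = d + 0 = d$)
$K{\left(X \right)} = 1$ ($K{\left(X \right)} = \frac{2 X}{2 X} = 2 X \frac{1}{2 X} = 1$)
$11724 + K{\left(B{\left(7,9 \right)} \right)} = 11724 + 1 = 11725$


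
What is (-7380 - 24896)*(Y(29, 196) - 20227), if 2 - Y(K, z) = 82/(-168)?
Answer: 13708093271/21 ≈ 6.5277e+8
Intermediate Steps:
Y(K, z) = 209/84 (Y(K, z) = 2 - 82/(-168) = 2 - 82*(-1)/168 = 2 - 1*(-41/84) = 2 + 41/84 = 209/84)
(-7380 - 24896)*(Y(29, 196) - 20227) = (-7380 - 24896)*(209/84 - 20227) = -32276*(-1698859/84) = 13708093271/21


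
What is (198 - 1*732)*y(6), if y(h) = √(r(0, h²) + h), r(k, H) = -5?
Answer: -534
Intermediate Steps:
y(h) = √(-5 + h)
(198 - 1*732)*y(6) = (198 - 1*732)*√(-5 + 6) = (198 - 732)*√1 = -534*1 = -534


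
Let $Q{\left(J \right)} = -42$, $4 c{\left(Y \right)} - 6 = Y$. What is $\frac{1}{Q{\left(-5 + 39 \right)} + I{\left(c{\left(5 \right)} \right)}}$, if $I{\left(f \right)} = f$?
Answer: $- \frac{4}{157} \approx -0.025478$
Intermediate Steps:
$c{\left(Y \right)} = \frac{3}{2} + \frac{Y}{4}$
$\frac{1}{Q{\left(-5 + 39 \right)} + I{\left(c{\left(5 \right)} \right)}} = \frac{1}{-42 + \left(\frac{3}{2} + \frac{1}{4} \cdot 5\right)} = \frac{1}{-42 + \left(\frac{3}{2} + \frac{5}{4}\right)} = \frac{1}{-42 + \frac{11}{4}} = \frac{1}{- \frac{157}{4}} = - \frac{4}{157}$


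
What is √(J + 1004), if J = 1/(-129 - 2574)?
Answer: √7335431133/2703 ≈ 31.686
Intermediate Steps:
J = -1/2703 (J = 1/(-2703) = -1/2703 ≈ -0.00036996)
√(J + 1004) = √(-1/2703 + 1004) = √(2713811/2703) = √7335431133/2703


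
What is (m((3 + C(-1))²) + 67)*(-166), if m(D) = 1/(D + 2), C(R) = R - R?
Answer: -122508/11 ≈ -11137.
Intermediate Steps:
C(R) = 0
m(D) = 1/(2 + D)
(m((3 + C(-1))²) + 67)*(-166) = (1/(2 + (3 + 0)²) + 67)*(-166) = (1/(2 + 3²) + 67)*(-166) = (1/(2 + 9) + 67)*(-166) = (1/11 + 67)*(-166) = (738/11)*(-166) = -122508/11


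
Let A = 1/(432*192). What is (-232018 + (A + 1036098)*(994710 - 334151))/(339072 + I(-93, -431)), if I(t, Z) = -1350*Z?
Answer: 56767174418973775/76384954368 ≈ 7.4317e+5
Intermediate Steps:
A = 1/82944 ≈ 1.2056e-5
(-232018 + (A + 1036098)*(994710 - 334151))/(339072 + I(-93, -431)) = (-232018 + (1/82944 + 1036098)*(994710 - 334151))/(339072 - 1350*(-431)) = (-232018 + (85938112513/82944)*660559)/(339072 + 581850) = (-232018 + 56767193663474767/82944)/920922 = (56767174418973775/82944)*(1/920922) = 56767174418973775/76384954368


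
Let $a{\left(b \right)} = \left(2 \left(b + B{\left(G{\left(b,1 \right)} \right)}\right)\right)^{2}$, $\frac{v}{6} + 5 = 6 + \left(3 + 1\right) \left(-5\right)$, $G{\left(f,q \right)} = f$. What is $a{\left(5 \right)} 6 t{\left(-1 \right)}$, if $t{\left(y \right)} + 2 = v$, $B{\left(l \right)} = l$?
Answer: $-278400$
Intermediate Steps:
$v = -114$ ($v = -30 + 6 \left(6 + \left(3 + 1\right) \left(-5\right)\right) = -30 + 6 \left(6 + 4 \left(-5\right)\right) = -30 + 6 \left(6 - 20\right) = -30 + 6 \left(-14\right) = -30 - 84 = -114$)
$t{\left(y \right)} = -116$ ($t{\left(y \right)} = -2 - 114 = -116$)
$a{\left(b \right)} = 16 b^{2}$ ($a{\left(b \right)} = \left(2 \left(b + b\right)\right)^{2} = \left(2 \cdot 2 b\right)^{2} = \left(4 b\right)^{2} = 16 b^{2}$)
$a{\left(5 \right)} 6 t{\left(-1 \right)} = 16 \cdot 5^{2} \cdot 6 \left(-116\right) = 16 \cdot 25 \cdot 6 \left(-116\right) = 400 \cdot 6 \left(-116\right) = 2400 \left(-116\right) = -278400$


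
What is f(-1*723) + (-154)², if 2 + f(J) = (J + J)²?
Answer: 2114630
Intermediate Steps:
f(J) = -2 + 4*J² (f(J) = -2 + (J + J)² = -2 + (2*J)² = -2 + 4*J²)
f(-1*723) + (-154)² = (-2 + 4*(-1*723)²) + (-154)² = (-2 + 4*(-723)²) + 23716 = (-2 + 4*522729) + 23716 = (-2 + 2090916) + 23716 = 2090914 + 23716 = 2114630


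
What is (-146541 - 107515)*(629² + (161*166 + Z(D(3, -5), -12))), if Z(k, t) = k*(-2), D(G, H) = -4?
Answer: -107306903000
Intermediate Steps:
Z(k, t) = -2*k
(-146541 - 107515)*(629² + (161*166 + Z(D(3, -5), -12))) = (-146541 - 107515)*(629² + (161*166 - 2*(-4))) = -254056*(395641 + (26726 + 8)) = -254056*(395641 + 26734) = -254056*422375 = -107306903000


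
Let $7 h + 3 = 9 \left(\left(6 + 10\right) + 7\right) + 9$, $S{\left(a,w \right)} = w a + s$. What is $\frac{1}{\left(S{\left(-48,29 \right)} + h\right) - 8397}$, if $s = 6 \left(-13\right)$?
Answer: $- \frac{7}{68856} \approx -0.00010166$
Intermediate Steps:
$s = -78$
$S{\left(a,w \right)} = -78 + a w$ ($S{\left(a,w \right)} = w a - 78 = a w - 78 = -78 + a w$)
$h = \frac{213}{7}$ ($h = - \frac{3}{7} + \frac{9 \left(\left(6 + 10\right) + 7\right) + 9}{7} = - \frac{3}{7} + \frac{9 \left(16 + 7\right) + 9}{7} = - \frac{3}{7} + \frac{9 \cdot 23 + 9}{7} = - \frac{3}{7} + \frac{207 + 9}{7} = - \frac{3}{7} + \frac{1}{7} \cdot 216 = - \frac{3}{7} + \frac{216}{7} = \frac{213}{7} \approx 30.429$)
$\frac{1}{\left(S{\left(-48,29 \right)} + h\right) - 8397} = \frac{1}{\left(\left(-78 - 1392\right) + \frac{213}{7}\right) - 8397} = \frac{1}{\left(-1470 + \frac{213}{7}\right) - 8397} = \frac{1}{- \frac{10077}{7} - 8397} = \frac{1}{- \frac{68856}{7}} = - \frac{7}{68856}$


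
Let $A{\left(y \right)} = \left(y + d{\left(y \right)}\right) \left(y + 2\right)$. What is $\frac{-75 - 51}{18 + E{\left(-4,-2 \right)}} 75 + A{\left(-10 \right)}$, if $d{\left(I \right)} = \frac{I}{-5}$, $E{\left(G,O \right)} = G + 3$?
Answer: $- \frac{8362}{17} \approx -491.88$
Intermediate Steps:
$E{\left(G,O \right)} = 3 + G$
$d{\left(I \right)} = - \frac{I}{5}$ ($d{\left(I \right)} = I \left(- \frac{1}{5}\right) = - \frac{I}{5}$)
$A{\left(y \right)} = \frac{4 y \left(2 + y\right)}{5}$ ($A{\left(y \right)} = \left(y - \frac{y}{5}\right) \left(y + 2\right) = \frac{4 y}{5} \left(2 + y\right) = \frac{4 y \left(2 + y\right)}{5}$)
$\frac{-75 - 51}{18 + E{\left(-4,-2 \right)}} 75 + A{\left(-10 \right)} = \frac{-75 - 51}{18 + \left(3 - 4\right)} 75 + \frac{4}{5} \left(-10\right) \left(2 - 10\right) = - \frac{126}{18 - 1} \cdot 75 + \frac{4}{5} \left(-10\right) \left(-8\right) = - \frac{126}{17} \cdot 75 + 64 = \left(-126\right) \frac{1}{17} \cdot 75 + 64 = \left(- \frac{126}{17}\right) 75 + 64 = - \frac{9450}{17} + 64 = - \frac{8362}{17}$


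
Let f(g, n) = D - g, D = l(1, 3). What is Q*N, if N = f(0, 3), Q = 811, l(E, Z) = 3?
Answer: 2433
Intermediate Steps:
D = 3
f(g, n) = 3 - g
N = 3 (N = 3 - 1*0 = 3 + 0 = 3)
Q*N = 811*3 = 2433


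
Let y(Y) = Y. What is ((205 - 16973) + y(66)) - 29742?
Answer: -46444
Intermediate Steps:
((205 - 16973) + y(66)) - 29742 = ((205 - 16973) + 66) - 29742 = (-16768 + 66) - 29742 = -16702 - 29742 = -46444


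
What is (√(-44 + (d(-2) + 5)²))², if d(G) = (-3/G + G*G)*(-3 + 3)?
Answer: -19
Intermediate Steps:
d(G) = 0 (d(G) = (-3/G + G²)*0 = (G² - 3/G)*0 = 0)
(√(-44 + (d(-2) + 5)²))² = (√(-44 + (0 + 5)²))² = (√(-44 + 5²))² = (√(-44 + 25))² = (√(-19))² = (I*√19)² = -19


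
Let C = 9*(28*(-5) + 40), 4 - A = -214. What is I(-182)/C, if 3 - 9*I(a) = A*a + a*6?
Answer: -40771/8100 ≈ -5.0335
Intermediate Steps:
A = 218 (A = 4 - 1*(-214) = 4 + 214 = 218)
C = -900 (C = 9*(-140 + 40) = 9*(-100) = -900)
I(a) = ⅓ - 224*a/9 (I(a) = ⅓ - (218*a + a*6)/9 = ⅓ - (218*a + 6*a)/9 = ⅓ - 224*a/9)
I(-182)/C = (⅓ - 224/9*(-182))/(-900) = (⅓ + 40768/9)*(-1/900) = (40771/9)*(-1/900) = -40771/8100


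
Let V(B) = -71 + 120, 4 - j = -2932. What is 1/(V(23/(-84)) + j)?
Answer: 1/2985 ≈ 0.00033501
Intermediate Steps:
j = 2936 (j = 4 - 1*(-2932) = 4 + 2932 = 2936)
V(B) = 49
1/(V(23/(-84)) + j) = 1/(49 + 2936) = 1/2985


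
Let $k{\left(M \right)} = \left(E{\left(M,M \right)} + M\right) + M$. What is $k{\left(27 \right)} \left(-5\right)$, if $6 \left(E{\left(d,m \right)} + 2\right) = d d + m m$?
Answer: $-1475$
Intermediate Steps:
$E{\left(d,m \right)} = -2 + \frac{d^{2}}{6} + \frac{m^{2}}{6}$ ($E{\left(d,m \right)} = -2 + \frac{d d + m m}{6} = -2 + \frac{d^{2} + m^{2}}{6} = -2 + \left(\frac{d^{2}}{6} + \frac{m^{2}}{6}\right) = -2 + \frac{d^{2}}{6} + \frac{m^{2}}{6}$)
$k{\left(M \right)} = -2 + 2 M + \frac{M^{2}}{3}$ ($k{\left(M \right)} = \left(\left(-2 + \frac{M^{2}}{6} + \frac{M^{2}}{6}\right) + M\right) + M = \left(\left(-2 + \frac{M^{2}}{3}\right) + M\right) + M = \left(-2 + M + \frac{M^{2}}{3}\right) + M = -2 + 2 M + \frac{M^{2}}{3}$)
$k{\left(27 \right)} \left(-5\right) = \left(-2 + 2 \cdot 27 + \frac{27^{2}}{3}\right) \left(-5\right) = \left(-2 + 54 + \frac{1}{3} \cdot 729\right) \left(-5\right) = \left(-2 + 54 + 243\right) \left(-5\right) = 295 \left(-5\right) = -1475$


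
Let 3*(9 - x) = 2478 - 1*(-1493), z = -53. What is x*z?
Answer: 209032/3 ≈ 69677.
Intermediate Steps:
x = -3944/3 (x = 9 - (2478 - 1*(-1493))/3 = 9 - (2478 + 1493)/3 = 9 - ⅓*3971 = 9 - 3971/3 = -3944/3 ≈ -1314.7)
x*z = -3944/3*(-53) = 209032/3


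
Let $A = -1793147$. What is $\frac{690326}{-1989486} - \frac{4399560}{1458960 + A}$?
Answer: $\frac{4261082525599}{332430178941} \approx 12.818$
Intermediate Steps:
$\frac{690326}{-1989486} - \frac{4399560}{1458960 + A} = \frac{690326}{-1989486} - \frac{4399560}{1458960 - 1793147} = 690326 \left(- \frac{1}{1989486}\right) - \frac{4399560}{-334187} = - \frac{345163}{994743} - - \frac{4399560}{334187} = - \frac{345163}{994743} + \frac{4399560}{334187} = \frac{4261082525599}{332430178941}$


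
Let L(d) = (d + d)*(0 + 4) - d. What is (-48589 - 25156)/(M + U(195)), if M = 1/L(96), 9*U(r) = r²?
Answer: -49556640/2839201 ≈ -17.454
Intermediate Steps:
U(r) = r²/9
L(d) = 7*d (L(d) = (2*d)*4 - d = 8*d - d = 7*d)
M = 1/672 (M = 1/(7*96) = 1/672 ≈ 0.0014881)
(-48589 - 25156)/(M + U(195)) = (-48589 - 25156)/(1/672 + (⅑)*195²) = -73745/(1/672 + (⅑)*38025) = -73745/(1/672 + 4225) = -73745/2839201/672 = -73745*672/2839201 = -49556640/2839201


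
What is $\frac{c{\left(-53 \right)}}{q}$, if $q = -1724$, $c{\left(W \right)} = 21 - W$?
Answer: $- \frac{37}{862} \approx -0.042923$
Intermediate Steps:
$\frac{c{\left(-53 \right)}}{q} = \frac{21 - -53}{-1724} = \left(21 + 53\right) \left(- \frac{1}{1724}\right) = 74 \left(- \frac{1}{1724}\right) = - \frac{37}{862}$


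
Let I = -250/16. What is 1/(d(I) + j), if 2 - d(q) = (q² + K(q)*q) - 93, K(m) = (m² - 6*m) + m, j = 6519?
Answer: 512/5839493 ≈ 8.7679e-5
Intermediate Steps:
K(m) = m² - 5*m
I = -125/8 (I = -250*1/16 = -125/8 ≈ -15.625)
d(q) = 95 - q² - q²*(-5 + q) (d(q) = 2 - ((q² + (q*(-5 + q))*q) - 93) = 2 - ((q² + q²*(-5 + q)) - 93) = 2 - (-93 + q² + q²*(-5 + q)) = 2 + (93 - q² - q²*(-5 + q)) = 95 - q² - q²*(-5 + q))
1/(d(I) + j) = 1/((95 - (-125/8)³ + 4*(-125/8)²) + 6519) = 1/((95 - 1*(-1953125/512) + 4*(15625/64)) + 6519) = 1/((95 + 1953125/512 + 15625/16) + 6519) = 1/(2501765/512 + 6519) = 1/(5839493/512) = 512/5839493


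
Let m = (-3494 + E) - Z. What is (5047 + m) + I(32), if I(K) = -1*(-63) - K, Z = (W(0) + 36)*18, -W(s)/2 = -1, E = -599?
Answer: 301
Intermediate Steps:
W(s) = 2 (W(s) = -2*(-1) = 2)
Z = 684 (Z = (2 + 36)*18 = 38*18 = 684)
I(K) = 63 - K
m = -4777 (m = (-3494 - 599) - 1*684 = -4093 - 684 = -4777)
(5047 + m) + I(32) = (5047 - 4777) + (63 - 1*32) = 270 + (63 - 32) = 270 + 31 = 301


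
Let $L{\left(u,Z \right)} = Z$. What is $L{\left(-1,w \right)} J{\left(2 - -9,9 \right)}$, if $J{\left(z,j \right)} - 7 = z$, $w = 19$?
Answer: $342$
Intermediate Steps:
$J{\left(z,j \right)} = 7 + z$
$L{\left(-1,w \right)} J{\left(2 - -9,9 \right)} = 19 \left(7 + \left(2 - -9\right)\right) = 19 \left(7 + \left(2 + 9\right)\right) = 19 \left(7 + 11\right) = 19 \cdot 18 = 342$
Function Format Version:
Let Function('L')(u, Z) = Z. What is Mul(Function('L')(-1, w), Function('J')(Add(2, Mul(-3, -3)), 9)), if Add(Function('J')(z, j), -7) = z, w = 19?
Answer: 342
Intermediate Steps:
Function('J')(z, j) = Add(7, z)
Mul(Function('L')(-1, w), Function('J')(Add(2, Mul(-3, -3)), 9)) = Mul(19, Add(7, Add(2, Mul(-3, -3)))) = Mul(19, Add(7, Add(2, 9))) = Mul(19, Add(7, 11)) = Mul(19, 18) = 342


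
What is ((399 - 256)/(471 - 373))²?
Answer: 20449/9604 ≈ 2.1292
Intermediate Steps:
((399 - 256)/(471 - 373))² = (143/98)² = 20449/9604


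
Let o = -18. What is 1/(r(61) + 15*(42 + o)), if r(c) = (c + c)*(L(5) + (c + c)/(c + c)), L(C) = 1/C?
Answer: 5/2532 ≈ 0.0019747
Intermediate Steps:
L(C) = 1/C
r(c) = 12*c/5 (r(c) = (c + c)*(1/5 + (c + c)/(c + c)) = (2*c)*(⅕ + (2*c)/((2*c))) = (2*c)*(⅕ + (2*c)*(1/(2*c))) = (2*c)*(⅕ + 1) = (2*c)*(6/5) = 12*c/5)
1/(r(61) + 15*(42 + o)) = 1/((12/5)*61 + 15*(42 - 18)) = 1/(732/5 + 15*24) = 1/(732/5 + 360) = 1/(2532/5) = 5/2532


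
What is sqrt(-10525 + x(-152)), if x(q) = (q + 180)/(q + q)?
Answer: I*sqrt(15198233)/38 ≈ 102.59*I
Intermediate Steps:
x(q) = (180 + q)/(2*q) (x(q) = (180 + q)/((2*q)) = (180 + q)*(1/(2*q)) = (180 + q)/(2*q))
sqrt(-10525 + x(-152)) = sqrt(-10525 + (1/2)*(180 - 152)/(-152)) = sqrt(-10525 + (1/2)*(-1/152)*28) = sqrt(-10525 - 7/76) = sqrt(-799907/76) = I*sqrt(15198233)/38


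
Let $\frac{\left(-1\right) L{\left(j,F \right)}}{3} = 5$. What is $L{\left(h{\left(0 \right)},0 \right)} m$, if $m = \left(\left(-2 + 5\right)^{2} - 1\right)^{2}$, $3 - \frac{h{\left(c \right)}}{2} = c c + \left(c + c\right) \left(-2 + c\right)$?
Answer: $-960$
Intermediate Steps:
$h{\left(c \right)} = 6 - 2 c^{2} - 4 c \left(-2 + c\right)$ ($h{\left(c \right)} = 6 - 2 \left(c c + \left(c + c\right) \left(-2 + c\right)\right) = 6 - 2 \left(c^{2} + 2 c \left(-2 + c\right)\right) = 6 - \left(2 c^{2} + 4 c \left(-2 + c\right)\right) = 6 - 2 c^{2} - 4 c \left(-2 + c\right)$)
$L{\left(j,F \right)} = -15$ ($L{\left(j,F \right)} = \left(-3\right) 5 = -15$)
$m = 64$ ($m = \left(3^{2} - 1\right)^{2} = \left(9 - 1\right)^{2} = 8^{2} = 64$)
$L{\left(h{\left(0 \right)},0 \right)} m = \left(-15\right) 64 = -960$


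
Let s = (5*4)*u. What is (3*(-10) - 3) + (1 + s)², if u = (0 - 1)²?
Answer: 408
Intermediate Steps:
u = 1 (u = (-1)² = 1)
s = 20 (s = (5*4)*1 = 20*1 = 20)
(3*(-10) - 3) + (1 + s)² = (3*(-10) - 3) + (1 + 20)² = (-30 - 3) + 21² = -33 + 441 = 408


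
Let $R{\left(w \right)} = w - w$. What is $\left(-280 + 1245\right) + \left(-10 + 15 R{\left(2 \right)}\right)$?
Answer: $955$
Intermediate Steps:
$R{\left(w \right)} = 0$
$\left(-280 + 1245\right) + \left(-10 + 15 R{\left(2 \right)}\right) = \left(-280 + 1245\right) + \left(-10 + 15 \cdot 0\right) = 965 + \left(-10 + 0\right) = 965 - 10 = 955$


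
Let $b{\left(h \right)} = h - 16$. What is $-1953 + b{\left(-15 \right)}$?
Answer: $-1984$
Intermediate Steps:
$b{\left(h \right)} = -16 + h$
$-1953 + b{\left(-15 \right)} = -1953 - 31 = -1984$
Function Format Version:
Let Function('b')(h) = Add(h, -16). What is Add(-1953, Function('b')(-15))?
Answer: -1984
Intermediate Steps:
Function('b')(h) = Add(-16, h)
Add(-1953, Function('b')(-15)) = Add(-1953, Add(-16, -15)) = Add(-1953, -31) = -1984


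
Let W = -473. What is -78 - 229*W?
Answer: 108239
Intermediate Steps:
-78 - 229*W = -78 - 229*(-473) = -78 + 108317 = 108239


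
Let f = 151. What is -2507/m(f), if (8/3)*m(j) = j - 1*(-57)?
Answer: -2507/78 ≈ -32.141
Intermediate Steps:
m(j) = 171/8 + 3*j/8 (m(j) = 3*(j - 1*(-57))/8 = 3*(j + 57)/8 = 3*(57 + j)/8 = 171/8 + 3*j/8)
-2507/m(f) = -2507/(171/8 + (3/8)*151) = -2507/(171/8 + 453/8) = -2507/78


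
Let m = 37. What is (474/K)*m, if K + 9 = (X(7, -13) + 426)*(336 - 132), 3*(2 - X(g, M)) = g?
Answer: 17538/86827 ≈ 0.20199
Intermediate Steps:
X(g, M) = 2 - g/3
K = 86827 (K = -9 + ((2 - 1/3*7) + 426)*(336 - 132) = -9 + ((2 - 7/3) + 426)*204 = -9 + (-1/3 + 426)*204 = -9 + (1277/3)*204 = -9 + 86836 = 86827)
(474/K)*m = (474/86827)*37 = 17538/86827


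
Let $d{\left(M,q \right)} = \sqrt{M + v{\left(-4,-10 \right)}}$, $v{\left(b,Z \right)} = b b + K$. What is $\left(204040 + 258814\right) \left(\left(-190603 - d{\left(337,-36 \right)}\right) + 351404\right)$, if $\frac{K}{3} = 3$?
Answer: $74427386054 - 462854 \sqrt{362} \approx 7.4419 \cdot 10^{10}$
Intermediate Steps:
$K = 9$ ($K = 3 \cdot 3 = 9$)
$v{\left(b,Z \right)} = 9 + b^{2}$ ($v{\left(b,Z \right)} = b b + 9 = b^{2} + 9 = 9 + b^{2}$)
$d{\left(M,q \right)} = \sqrt{25 + M}$ ($d{\left(M,q \right)} = \sqrt{M + \left(9 + \left(-4\right)^{2}\right)} = \sqrt{M + \left(9 + 16\right)} = \sqrt{M + 25} = \sqrt{25 + M}$)
$\left(204040 + 258814\right) \left(\left(-190603 - d{\left(337,-36 \right)}\right) + 351404\right) = \left(204040 + 258814\right) \left(\left(-190603 - \sqrt{25 + 337}\right) + 351404\right) = 462854 \left(\left(-190603 - \sqrt{362}\right) + 351404\right) = 462854 \left(160801 - \sqrt{362}\right) = 74427386054 - 462854 \sqrt{362}$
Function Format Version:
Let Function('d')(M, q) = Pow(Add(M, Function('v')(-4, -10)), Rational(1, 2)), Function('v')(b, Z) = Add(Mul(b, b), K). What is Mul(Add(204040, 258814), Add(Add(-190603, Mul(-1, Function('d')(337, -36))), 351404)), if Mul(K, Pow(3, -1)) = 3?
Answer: Add(74427386054, Mul(-462854, Pow(362, Rational(1, 2)))) ≈ 7.4419e+10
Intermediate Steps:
K = 9 (K = Mul(3, 3) = 9)
Function('v')(b, Z) = Add(9, Pow(b, 2)) (Function('v')(b, Z) = Add(Mul(b, b), 9) = Add(Pow(b, 2), 9) = Add(9, Pow(b, 2)))
Function('d')(M, q) = Pow(Add(25, M), Rational(1, 2)) (Function('d')(M, q) = Pow(Add(M, Add(9, Pow(-4, 2))), Rational(1, 2)) = Pow(Add(M, Add(9, 16)), Rational(1, 2)) = Pow(Add(M, 25), Rational(1, 2)) = Pow(Add(25, M), Rational(1, 2)))
Mul(Add(204040, 258814), Add(Add(-190603, Mul(-1, Function('d')(337, -36))), 351404)) = Mul(Add(204040, 258814), Add(Add(-190603, Mul(-1, Pow(Add(25, 337), Rational(1, 2)))), 351404)) = Mul(462854, Add(Add(-190603, Mul(-1, Pow(362, Rational(1, 2)))), 351404)) = Mul(462854, Add(160801, Mul(-1, Pow(362, Rational(1, 2))))) = Add(74427386054, Mul(-462854, Pow(362, Rational(1, 2))))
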